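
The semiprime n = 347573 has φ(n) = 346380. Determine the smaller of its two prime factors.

503

φ(n) = (p−1)(q−1) = n − (p+q) + 1, so p + q = 347573 − 346380 + 1 = 1194.
p and q are the roots of t² − 1194t + 347573 = 0.
Discriminant: 1194² − 4·347573 = 1425636 − 1390292 = 35344; √35344 = 188.
q = (1194 − 188)/2 = 503, p = (1194 + 188)/2 = 691.
Check: 503 · 691 = 347573.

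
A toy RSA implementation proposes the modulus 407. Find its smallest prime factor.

11

407 is odd.
Digit sum 11, not divisible by 3.
Ends in 7: not divisible by 5.
7: 407 = 7·58 + 1
11: 407 = 11·37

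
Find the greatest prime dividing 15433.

61

15433 = 11 · 1403
1403 = 23 · 61
61 is prime.
So 15433 = 11 · 23 · 61; the largest prime factor is 61.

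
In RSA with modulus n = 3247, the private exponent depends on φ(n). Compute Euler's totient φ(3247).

3040

Factor: 3247 = 17 · 191.
φ(3247) = (17−1) · (191−1) = 16 · 190 = 3040.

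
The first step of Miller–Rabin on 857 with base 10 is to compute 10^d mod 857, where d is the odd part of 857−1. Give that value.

857 − 1 = 856 = 2^3 · 107, so d = 107.
10^1 ≡ 10 (mod 857)
10^2 ≡ 10^2 = 100 ≡ 100 (mod 857)
10^4 ≡ 100^2 = 10000 ≡ 573 (mod 857)
10^8 ≡ 573^2 = 328329 ≡ 98 (mod 857)
10^16 ≡ 98^2 = 9604 ≡ 177 (mod 857)
10^32 ≡ 177^2 = 31329 ≡ 477 (mod 857)
10^64 ≡ 477^2 = 227529 ≡ 424 (mod 857)
107 = 64 + 32 + 8 + 2 + 1 in binary powers of 2.
So 10^107 ≡ 424 · 477 · 98 · 100 · 10 ≡ 506 (mod 857).
Squaring chain: 506 → 650 → 856; reaches −1, so base 10 does not prove 857 composite.

506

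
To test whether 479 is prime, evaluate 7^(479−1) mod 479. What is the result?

1

7^1 ≡ 7 (mod 479)
7^2 ≡ 7^2 = 49 ≡ 49 (mod 479)
7^4 ≡ 49^2 = 2401 ≡ 6 (mod 479)
7^8 ≡ 6^2 = 36 ≡ 36 (mod 479)
7^16 ≡ 36^2 = 1296 ≡ 338 (mod 479)
7^32 ≡ 338^2 = 114244 ≡ 242 (mod 479)
7^64 ≡ 242^2 = 58564 ≡ 126 (mod 479)
7^128 ≡ 126^2 = 15876 ≡ 69 (mod 479)
7^256 ≡ 69^2 = 4761 ≡ 450 (mod 479)
478 = 256 + 128 + 64 + 16 + 8 + 4 + 2 in binary powers of 2.
So 7^478 ≡ 450 · 69 · 126 · 338 · 36 · 6 · 49 ≡ 1 (mod 479).
Since the result is 1, base 7 gives no evidence that 479 is composite.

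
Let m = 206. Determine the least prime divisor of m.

2

206 is even: 2 divides it.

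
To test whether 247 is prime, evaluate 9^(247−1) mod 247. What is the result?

9^1 ≡ 9 (mod 247)
9^2 ≡ 9^2 = 81 ≡ 81 (mod 247)
9^4 ≡ 81^2 = 6561 ≡ 139 (mod 247)
9^8 ≡ 139^2 = 19321 ≡ 55 (mod 247)
9^16 ≡ 55^2 = 3025 ≡ 61 (mod 247)
9^32 ≡ 61^2 = 3721 ≡ 16 (mod 247)
9^64 ≡ 16^2 = 256 ≡ 9 (mod 247)
9^128 ≡ 9^2 = 81 ≡ 81 (mod 247)
246 = 128 + 64 + 32 + 16 + 4 + 2 in binary powers of 2.
So 9^246 ≡ 81 · 9 · 16 · 61 · 139 · 81 ≡ 235 (mod 247).
Since 235 ≠ 1, base 9 is a Fermat witness: 247 is composite.

235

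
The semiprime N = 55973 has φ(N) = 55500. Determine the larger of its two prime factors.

251

φ(n) = (p−1)(q−1) = n − (p+q) + 1, so p + q = 55973 − 55500 + 1 = 474.
p and q are the roots of t² − 474t + 55973 = 0.
Discriminant: 474² − 4·55973 = 224676 − 223892 = 784; √784 = 28.
q = (474 − 28)/2 = 223, p = (474 + 28)/2 = 251.
Check: 223 · 251 = 55973.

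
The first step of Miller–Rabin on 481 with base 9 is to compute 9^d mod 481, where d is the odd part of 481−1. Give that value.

481 − 1 = 480 = 2^5 · 15, so d = 15.
9^1 ≡ 9 (mod 481)
9^2 ≡ 9^2 = 81 ≡ 81 (mod 481)
9^4 ≡ 81^2 = 6561 ≡ 308 (mod 481)
9^8 ≡ 308^2 = 94864 ≡ 107 (mod 481)
15 = 8 + 4 + 2 + 1 in binary powers of 2.
So 9^15 ≡ 107 · 308 · 81 · 9 ≡ 417 (mod 481).
Squaring chain: 417 → 248 → 417 → 248 → 417; never reaches −1, so base 9 is a Miller–Rabin witness that 481 is composite.

417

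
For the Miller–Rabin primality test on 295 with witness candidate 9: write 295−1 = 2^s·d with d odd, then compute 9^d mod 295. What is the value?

295 − 1 = 294 = 2^1 · 147, so d = 147.
9^1 ≡ 9 (mod 295)
9^2 ≡ 9^2 = 81 ≡ 81 (mod 295)
9^4 ≡ 81^2 = 6561 ≡ 71 (mod 295)
9^8 ≡ 71^2 = 5041 ≡ 26 (mod 295)
9^16 ≡ 26^2 = 676 ≡ 86 (mod 295)
9^32 ≡ 86^2 = 7396 ≡ 21 (mod 295)
9^64 ≡ 21^2 = 441 ≡ 146 (mod 295)
9^128 ≡ 146^2 = 21316 ≡ 76 (mod 295)
147 = 128 + 16 + 2 + 1 in binary powers of 2.
So 9^147 ≡ 76 · 86 · 81 · 9 ≡ 199 (mod 295).
Squaring chain: 199; never reaches −1, so base 9 is a Miller–Rabin witness that 295 is composite.

199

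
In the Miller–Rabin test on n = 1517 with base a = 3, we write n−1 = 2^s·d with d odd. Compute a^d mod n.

1517 − 1 = 1516 = 2^2 · 379, so d = 379.
3^1 ≡ 3 (mod 1517)
3^2 ≡ 3^2 = 9 ≡ 9 (mod 1517)
3^4 ≡ 9^2 = 81 ≡ 81 (mod 1517)
3^8 ≡ 81^2 = 6561 ≡ 493 (mod 1517)
3^16 ≡ 493^2 = 243049 ≡ 329 (mod 1517)
3^32 ≡ 329^2 = 108241 ≡ 534 (mod 1517)
3^64 ≡ 534^2 = 285156 ≡ 1477 (mod 1517)
3^128 ≡ 1477^2 = 2181529 ≡ 83 (mod 1517)
3^256 ≡ 83^2 = 6889 ≡ 821 (mod 1517)
379 = 256 + 64 + 32 + 16 + 8 + 2 + 1 in binary powers of 2.
So 3^379 ≡ 821 · 1477 · 534 · 329 · 493 · 9 · 3 ≡ 1298 (mod 1517).
Squaring chain: 1298 → 934; never reaches −1, so base 3 is a Miller–Rabin witness that 1517 is composite.

1298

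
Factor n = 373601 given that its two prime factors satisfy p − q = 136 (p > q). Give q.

547

Since p = q + 136, we have 373601 = q(q + 136), so q² + 136q − 373601 = 0.
Discriminant: 136² + 4·373601 = 18496 + 1494404 = 1512900; √1512900 = 1230.
q = (−136 + 1230)/2 = 547, and p = q + 136 = 683.
Check: 547 · 683 = 373601.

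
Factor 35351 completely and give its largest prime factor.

53

35351 = 23 · 1537
1537 = 29 · 53
53 is prime.
So 35351 = 23 · 29 · 53; the largest prime factor is 53.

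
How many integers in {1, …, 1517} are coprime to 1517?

Factor: 1517 = 37 · 41.
φ(1517) = (37−1) · (41−1) = 36 · 40 = 1440.

1440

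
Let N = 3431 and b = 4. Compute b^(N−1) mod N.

4^1 ≡ 4 (mod 3431)
4^2 ≡ 4^2 = 16 ≡ 16 (mod 3431)
4^4 ≡ 16^2 = 256 ≡ 256 (mod 3431)
4^8 ≡ 256^2 = 65536 ≡ 347 (mod 3431)
4^16 ≡ 347^2 = 120409 ≡ 324 (mod 3431)
4^32 ≡ 324^2 = 104976 ≡ 2046 (mod 3431)
4^64 ≡ 2046^2 = 4186116 ≡ 296 (mod 3431)
4^128 ≡ 296^2 = 87616 ≡ 1841 (mod 3431)
4^256 ≡ 1841^2 = 3389281 ≡ 2884 (mod 3431)
4^512 ≡ 2884^2 = 8317456 ≡ 712 (mod 3431)
4^1024 ≡ 712^2 = 506944 ≡ 2587 (mod 3431)
4^2048 ≡ 2587^2 = 6692569 ≡ 2119 (mod 3431)
3430 = 2048 + 1024 + 256 + 64 + 32 + 4 + 2 in binary powers of 2.
So 4^3430 ≡ 2119 · 2587 · 2884 · 296 · 2046 · 256 · 16 ≡ 1756 (mod 3431).
Since 1756 ≠ 1, base 4 is a Fermat witness: 3431 is composite.

1756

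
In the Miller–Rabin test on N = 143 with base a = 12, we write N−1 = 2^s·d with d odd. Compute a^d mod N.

12

143 − 1 = 142 = 2^1 · 71, so d = 71.
12^1 ≡ 12 (mod 143)
12^2 ≡ 12^2 = 144 ≡ 1 (mod 143)
12^4 ≡ 1^2 = 1 ≡ 1 (mod 143)
12^8 ≡ 1^2 = 1 ≡ 1 (mod 143)
12^16 ≡ 1^2 = 1 ≡ 1 (mod 143)
12^32 ≡ 1^2 = 1 ≡ 1 (mod 143)
12^64 ≡ 1^2 = 1 ≡ 1 (mod 143)
71 = 64 + 4 + 2 + 1 in binary powers of 2.
So 12^71 ≡ 1 · 1 · 1 · 12 ≡ 12 (mod 143).
Squaring chain: 12; never reaches −1, so base 12 is a Miller–Rabin witness that 143 is composite.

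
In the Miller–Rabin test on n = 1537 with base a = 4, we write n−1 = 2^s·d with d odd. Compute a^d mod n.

1537 − 1 = 1536 = 2^9 · 3, so d = 3.
4^1 ≡ 4 (mod 1537)
4^2 ≡ 4^2 = 16 ≡ 16 (mod 1537)
3 = 2 + 1 in binary powers of 2.
So 4^3 ≡ 16 · 4 ≡ 64 (mod 1537).
Squaring chain: 64 → 1022 → 861 → 487 → 471 → 513 → 342 → 152 → 49; never reaches −1, so base 4 is a Miller–Rabin witness that 1537 is composite.

64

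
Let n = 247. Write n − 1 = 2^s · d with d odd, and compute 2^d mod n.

247 − 1 = 246 = 2^1 · 123, so d = 123.
2^1 ≡ 2 (mod 247)
2^2 ≡ 2^2 = 4 ≡ 4 (mod 247)
2^4 ≡ 4^2 = 16 ≡ 16 (mod 247)
2^8 ≡ 16^2 = 256 ≡ 9 (mod 247)
2^16 ≡ 9^2 = 81 ≡ 81 (mod 247)
2^32 ≡ 81^2 = 6561 ≡ 139 (mod 247)
2^64 ≡ 139^2 = 19321 ≡ 55 (mod 247)
123 = 64 + 32 + 16 + 8 + 2 + 1 in binary powers of 2.
So 2^123 ≡ 55 · 139 · 81 · 9 · 4 · 2 ≡ 164 (mod 247).
Squaring chain: 164; never reaches −1, so base 2 is a Miller–Rabin witness that 247 is composite.

164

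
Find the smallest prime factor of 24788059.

97

24788059 is odd.
Digit sum 43, not divisible by 3.
Ends in 9: not divisible by 5.
7: 24788059 = 7·3541151 + 2
11: 24788059 = 11·2253459 + 10
13: 24788059 = 13·1906773 + 10
17: 24788059 = 17·1458121 + 2
19: 24788059 = 19·1304634 + 13
23: 24788059 = 23·1077741 + 16
29: 24788059 = 29·854760 + 19
31: 24788059 = 31·799614 + 25
37: 24788059 = 37·669947 + 20
41: 24788059 = 41·604586 + 33
43: 24788059 = 43·576466 + 21
47: 24788059 = 47·527405 + 24
53: 24788059 = 53·467699 + 12
59: 24788059 = 59·420136 + 35
61: 24788059 = 61·406361 + 38
67: 24788059 = 67·369971 + 2
71: 24788059 = 71·349127 + 42
73: 24788059 = 73·339562 + 33
79: 24788059 = 79·313772 + 71
83: 24788059 = 83·298651 + 26
89: 24788059 = 89·278517 + 46
97: 24788059 = 97·255547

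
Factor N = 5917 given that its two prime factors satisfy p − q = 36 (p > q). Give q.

61

Since p = q + 36, we have 5917 = q(q + 36), so q² + 36q − 5917 = 0.
Discriminant: 36² + 4·5917 = 1296 + 23668 = 24964; √24964 = 158.
q = (−36 + 158)/2 = 61, and p = q + 36 = 97.
Check: 61 · 97 = 5917.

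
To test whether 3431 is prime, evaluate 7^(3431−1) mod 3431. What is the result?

7^1 ≡ 7 (mod 3431)
7^2 ≡ 7^2 = 49 ≡ 49 (mod 3431)
7^4 ≡ 49^2 = 2401 ≡ 2401 (mod 3431)
7^8 ≡ 2401^2 = 5764801 ≡ 721 (mod 3431)
7^16 ≡ 721^2 = 519841 ≡ 1760 (mod 3431)
7^32 ≡ 1760^2 = 3097600 ≡ 2838 (mod 3431)
7^64 ≡ 2838^2 = 8054244 ≡ 1687 (mod 3431)
7^128 ≡ 1687^2 = 2845969 ≡ 1670 (mod 3431)
7^256 ≡ 1670^2 = 2788900 ≡ 2928 (mod 3431)
7^512 ≡ 2928^2 = 8573184 ≡ 2546 (mod 3431)
7^1024 ≡ 2546^2 = 6482116 ≡ 957 (mod 3431)
7^2048 ≡ 957^2 = 915849 ≡ 3203 (mod 3431)
3430 = 2048 + 1024 + 256 + 64 + 32 + 4 + 2 in binary powers of 2.
So 7^3430 ≡ 3203 · 957 · 2928 · 1687 · 2838 · 2401 · 49 ≡ 3069 (mod 3431).
Since 3069 ≠ 1, base 7 is a Fermat witness: 3431 is composite.

3069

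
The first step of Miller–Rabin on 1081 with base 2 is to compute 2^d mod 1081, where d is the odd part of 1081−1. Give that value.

1081 − 1 = 1080 = 2^3 · 135, so d = 135.
2^1 ≡ 2 (mod 1081)
2^2 ≡ 2^2 = 4 ≡ 4 (mod 1081)
2^4 ≡ 4^2 = 16 ≡ 16 (mod 1081)
2^8 ≡ 16^2 = 256 ≡ 256 (mod 1081)
2^16 ≡ 256^2 = 65536 ≡ 676 (mod 1081)
2^32 ≡ 676^2 = 456976 ≡ 794 (mod 1081)
2^64 ≡ 794^2 = 630436 ≡ 213 (mod 1081)
2^128 ≡ 213^2 = 45369 ≡ 1048 (mod 1081)
135 = 128 + 4 + 2 + 1 in binary powers of 2.
So 2^135 ≡ 1048 · 16 · 4 · 2 ≡ 100 (mod 1081).
Squaring chain: 100 → 271 → 1014; never reaches −1, so base 2 is a Miller–Rabin witness that 1081 is composite.

100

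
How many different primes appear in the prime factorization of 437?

437 = 19 · 23
437 = 19 · 23, which has 2 distinct prime factors.

2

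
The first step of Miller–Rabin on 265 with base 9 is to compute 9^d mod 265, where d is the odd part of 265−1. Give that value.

249

265 − 1 = 264 = 2^3 · 33, so d = 33.
9^1 ≡ 9 (mod 265)
9^2 ≡ 9^2 = 81 ≡ 81 (mod 265)
9^4 ≡ 81^2 = 6561 ≡ 201 (mod 265)
9^8 ≡ 201^2 = 40401 ≡ 121 (mod 265)
9^16 ≡ 121^2 = 14641 ≡ 66 (mod 265)
9^32 ≡ 66^2 = 4356 ≡ 116 (mod 265)
33 = 32 + 1 in binary powers of 2.
So 9^33 ≡ 116 · 9 ≡ 249 (mod 265).
Squaring chain: 249 → 256 → 81; never reaches −1, so base 9 is a Miller–Rabin witness that 265 is composite.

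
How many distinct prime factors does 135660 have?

135660 = 2^2 · 33915
33915 = 3 · 11305
11305 = 5 · 2261
2261 = 7 · 323
323 = 17 · 19
135660 = 2^2 · 3 · 5 · 7 · 17 · 19, which has 6 distinct prime factors.

6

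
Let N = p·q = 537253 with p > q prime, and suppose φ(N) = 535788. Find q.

φ(n) = (p−1)(q−1) = n − (p+q) + 1, so p + q = 537253 − 535788 + 1 = 1466.
p and q are the roots of t² − 1466t + 537253 = 0.
Discriminant: 1466² − 4·537253 = 2149156 − 2149012 = 144; √144 = 12.
q = (1466 − 12)/2 = 727, p = (1466 + 12)/2 = 739.
Check: 727 · 739 = 537253.

727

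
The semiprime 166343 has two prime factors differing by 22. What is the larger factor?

419

Since p = q + 22, we have 166343 = q(q + 22), so q² + 22q − 166343 = 0.
Discriminant: 22² + 4·166343 = 484 + 665372 = 665856; √665856 = 816.
q = (−22 + 816)/2 = 397, and p = q + 22 = 419.
Check: 397 · 419 = 166343.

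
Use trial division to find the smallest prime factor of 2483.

2483 is odd.
Digit sum 17, not divisible by 3.
Ends in 3: not divisible by 5.
7: 2483 = 7·354 + 5
11: 2483 = 11·225 + 8
13: 2483 = 13·191

13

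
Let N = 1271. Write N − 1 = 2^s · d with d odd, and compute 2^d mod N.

993

1271 − 1 = 1270 = 2^1 · 635, so d = 635.
2^1 ≡ 2 (mod 1271)
2^2 ≡ 2^2 = 4 ≡ 4 (mod 1271)
2^4 ≡ 4^2 = 16 ≡ 16 (mod 1271)
2^8 ≡ 16^2 = 256 ≡ 256 (mod 1271)
2^16 ≡ 256^2 = 65536 ≡ 715 (mod 1271)
2^32 ≡ 715^2 = 511225 ≡ 283 (mod 1271)
2^64 ≡ 283^2 = 80089 ≡ 16 (mod 1271)
2^128 ≡ 16^2 = 256 ≡ 256 (mod 1271)
2^256 ≡ 256^2 = 65536 ≡ 715 (mod 1271)
2^512 ≡ 715^2 = 511225 ≡ 283 (mod 1271)
635 = 512 + 64 + 32 + 16 + 8 + 2 + 1 in binary powers of 2.
So 2^635 ≡ 283 · 16 · 283 · 715 · 256 · 4 · 2 ≡ 993 (mod 1271).
Squaring chain: 993; never reaches −1, so base 2 is a Miller–Rabin witness that 1271 is composite.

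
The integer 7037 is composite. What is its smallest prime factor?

7037 is odd.
Digit sum 17, not divisible by 3.
Ends in 7: not divisible by 5.
7: 7037 = 7·1005 + 2
11: 7037 = 11·639 + 8
13: 7037 = 13·541 + 4
17: 7037 = 17·413 + 16
19: 7037 = 19·370 + 7
23: 7037 = 23·305 + 22
29: 7037 = 29·242 + 19
31: 7037 = 31·227

31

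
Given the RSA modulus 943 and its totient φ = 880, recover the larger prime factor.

φ(n) = (p−1)(q−1) = n − (p+q) + 1, so p + q = 943 − 880 + 1 = 64.
p and q are the roots of t² − 64t + 943 = 0.
Discriminant: 64² − 4·943 = 4096 − 3772 = 324; √324 = 18.
q = (64 − 18)/2 = 23, p = (64 + 18)/2 = 41.
Check: 23 · 41 = 943.

41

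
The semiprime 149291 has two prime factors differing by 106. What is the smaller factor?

Since p = q + 106, we have 149291 = q(q + 106), so q² + 106q − 149291 = 0.
Discriminant: 106² + 4·149291 = 11236 + 597164 = 608400; √608400 = 780.
q = (−106 + 780)/2 = 337, and p = q + 106 = 443.
Check: 337 · 443 = 149291.

337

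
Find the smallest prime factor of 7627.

7627 is odd.
Digit sum 22, not divisible by 3.
Ends in 7: not divisible by 5.
7: 7627 = 7·1089 + 4
11: 7627 = 11·693 + 4
13: 7627 = 13·586 + 9
17: 7627 = 17·448 + 11
19: 7627 = 19·401 + 8
23: 7627 = 23·331 + 14
29: 7627 = 29·263

29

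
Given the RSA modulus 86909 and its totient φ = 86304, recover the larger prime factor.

φ(n) = (p−1)(q−1) = n − (p+q) + 1, so p + q = 86909 − 86304 + 1 = 606.
p and q are the roots of t² − 606t + 86909 = 0.
Discriminant: 606² − 4·86909 = 367236 − 347636 = 19600; √19600 = 140.
q = (606 − 140)/2 = 233, p = (606 + 140)/2 = 373.
Check: 233 · 373 = 86909.

373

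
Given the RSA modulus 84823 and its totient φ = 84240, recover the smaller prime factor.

φ(n) = (p−1)(q−1) = n − (p+q) + 1, so p + q = 84823 − 84240 + 1 = 584.
p and q are the roots of t² − 584t + 84823 = 0.
Discriminant: 584² − 4·84823 = 341056 − 339292 = 1764; √1764 = 42.
q = (584 − 42)/2 = 271, p = (584 + 42)/2 = 313.
Check: 271 · 313 = 84823.

271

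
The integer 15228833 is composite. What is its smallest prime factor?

15228833 is odd.
Digit sum 32, not divisible by 3.
Ends in 3: not divisible by 5.
7: 15228833 = 7·2175547 + 4
11: 15228833 = 11·1384439 + 4
13: 15228833 = 13·1171448 + 9
17: 15228833 = 17·895813 + 12
19: 15228833 = 19·801517 + 10
23: 15228833 = 23·662123 + 4
29: 15228833 = 29·525132 + 5
31: 15228833 = 31·491252 + 21
37: 15228833 = 37·411590 + 3
41: 15228833 = 41·371434 + 39
43: 15228833 = 43·354158 + 39
47: 15228833 = 47·324017 + 34
53: 15228833 = 53·287336 + 25
59: 15228833 = 59·258115 + 48
61: 15228833 = 61·249653

61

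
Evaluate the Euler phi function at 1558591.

Factor: 1558591 = 79 · 109 · 181.
φ(1558591) = (79−1) · (109−1) · (181−1) = 78 · 108 · 180 = 1516320.

1516320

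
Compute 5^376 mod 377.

5^1 ≡ 5 (mod 377)
5^2 ≡ 5^2 = 25 ≡ 25 (mod 377)
5^4 ≡ 25^2 = 625 ≡ 248 (mod 377)
5^8 ≡ 248^2 = 61504 ≡ 53 (mod 377)
5^16 ≡ 53^2 = 2809 ≡ 170 (mod 377)
5^32 ≡ 170^2 = 28900 ≡ 248 (mod 377)
5^64 ≡ 248^2 = 61504 ≡ 53 (mod 377)
5^128 ≡ 53^2 = 2809 ≡ 170 (mod 377)
5^256 ≡ 170^2 = 28900 ≡ 248 (mod 377)
376 = 256 + 64 + 32 + 16 + 8 in binary powers of 2.
So 5^376 ≡ 248 · 53 · 248 · 170 · 53 ≡ 326 (mod 377).
Since 326 ≠ 1, base 5 is a Fermat witness: 377 is composite.

326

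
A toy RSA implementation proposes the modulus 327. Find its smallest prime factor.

3

327 is odd.
Digit sum 12, divisible by 3.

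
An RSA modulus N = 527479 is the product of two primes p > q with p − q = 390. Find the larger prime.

Since p = q + 390, we have 527479 = q(q + 390), so q² + 390q − 527479 = 0.
Discriminant: 390² + 4·527479 = 152100 + 2109916 = 2262016; √2262016 = 1504.
q = (−390 + 1504)/2 = 557, and p = q + 390 = 947.
Check: 557 · 947 = 527479.

947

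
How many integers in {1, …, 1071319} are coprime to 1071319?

1037400

Factor: 1071319 = 71 · 79 · 191.
φ(1071319) = (71−1) · (79−1) · (191−1) = 70 · 78 · 190 = 1037400.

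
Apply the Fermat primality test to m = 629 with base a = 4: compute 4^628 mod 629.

562

4^1 ≡ 4 (mod 629)
4^2 ≡ 4^2 = 16 ≡ 16 (mod 629)
4^4 ≡ 16^2 = 256 ≡ 256 (mod 629)
4^8 ≡ 256^2 = 65536 ≡ 120 (mod 629)
4^16 ≡ 120^2 = 14400 ≡ 562 (mod 629)
4^32 ≡ 562^2 = 315844 ≡ 86 (mod 629)
4^64 ≡ 86^2 = 7396 ≡ 477 (mod 629)
4^128 ≡ 477^2 = 227529 ≡ 460 (mod 629)
4^256 ≡ 460^2 = 211600 ≡ 256 (mod 629)
4^512 ≡ 256^2 = 65536 ≡ 120 (mod 629)
628 = 512 + 64 + 32 + 16 + 4 in binary powers of 2.
So 4^628 ≡ 120 · 477 · 86 · 562 · 256 ≡ 562 (mod 629).
Since 562 ≠ 1, base 4 is a Fermat witness: 629 is composite.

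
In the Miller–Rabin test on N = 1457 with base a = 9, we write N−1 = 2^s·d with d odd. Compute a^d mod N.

1457 − 1 = 1456 = 2^4 · 91, so d = 91.
9^1 ≡ 9 (mod 1457)
9^2 ≡ 9^2 = 81 ≡ 81 (mod 1457)
9^4 ≡ 81^2 = 6561 ≡ 733 (mod 1457)
9^8 ≡ 733^2 = 537289 ≡ 1113 (mod 1457)
9^16 ≡ 1113^2 = 1238769 ≡ 319 (mod 1457)
9^32 ≡ 319^2 = 101761 ≡ 1228 (mod 1457)
9^64 ≡ 1228^2 = 1507984 ≡ 1446 (mod 1457)
91 = 64 + 16 + 8 + 2 + 1 in binary powers of 2.
So 9^91 ≡ 1446 · 319 · 1113 · 81 · 9 ≡ 350 (mod 1457).
Squaring chain: 350 → 112 → 888 → 307; never reaches −1, so base 9 is a Miller–Rabin witness that 1457 is composite.

350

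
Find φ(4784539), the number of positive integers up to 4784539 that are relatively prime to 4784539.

Factor: 4784539 = 149 · 163 · 197.
φ(4784539) = (149−1) · (163−1) · (197−1) = 148 · 162 · 196 = 4699296.

4699296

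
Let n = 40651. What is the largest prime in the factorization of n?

59

40651 = 13 · 3127
3127 = 53 · 59
59 is prime.
So 40651 = 13 · 53 · 59; the largest prime factor is 59.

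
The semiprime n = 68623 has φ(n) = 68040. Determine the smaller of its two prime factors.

163

φ(n) = (p−1)(q−1) = n − (p+q) + 1, so p + q = 68623 − 68040 + 1 = 584.
p and q are the roots of t² − 584t + 68623 = 0.
Discriminant: 584² − 4·68623 = 341056 − 274492 = 66564; √66564 = 258.
q = (584 − 258)/2 = 163, p = (584 + 258)/2 = 421.
Check: 163 · 421 = 68623.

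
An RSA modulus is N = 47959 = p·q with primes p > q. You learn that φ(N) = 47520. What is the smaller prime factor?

φ(n) = (p−1)(q−1) = n − (p+q) + 1, so p + q = 47959 − 47520 + 1 = 440.
p and q are the roots of t² − 440t + 47959 = 0.
Discriminant: 440² − 4·47959 = 193600 − 191836 = 1764; √1764 = 42.
q = (440 − 42)/2 = 199, p = (440 + 42)/2 = 241.
Check: 199 · 241 = 47959.

199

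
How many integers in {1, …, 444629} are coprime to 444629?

423360

Factor: 444629 = 37 · 61 · 197.
φ(444629) = (37−1) · (61−1) · (197−1) = 36 · 60 · 196 = 423360.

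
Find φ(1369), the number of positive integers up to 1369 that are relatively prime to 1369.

1332

Factor: 1369 = 37^2.
φ(1369) = 37^1·(37−1) = 1332.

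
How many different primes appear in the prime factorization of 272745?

5

272745 = 3^2 · 30305
30305 = 5 · 6061
6061 = 11 · 551
551 = 19 · 29
272745 = 3^2 · 5 · 11 · 19 · 29, which has 5 distinct prime factors.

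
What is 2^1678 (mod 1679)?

2^1 ≡ 2 (mod 1679)
2^2 ≡ 2^2 = 4 ≡ 4 (mod 1679)
2^4 ≡ 4^2 = 16 ≡ 16 (mod 1679)
2^8 ≡ 16^2 = 256 ≡ 256 (mod 1679)
2^16 ≡ 256^2 = 65536 ≡ 55 (mod 1679)
2^32 ≡ 55^2 = 3025 ≡ 1346 (mod 1679)
2^64 ≡ 1346^2 = 1811716 ≡ 75 (mod 1679)
2^128 ≡ 75^2 = 5625 ≡ 588 (mod 1679)
2^256 ≡ 588^2 = 345744 ≡ 1549 (mod 1679)
2^512 ≡ 1549^2 = 2399401 ≡ 110 (mod 1679)
2^1024 ≡ 110^2 = 12100 ≡ 347 (mod 1679)
1678 = 1024 + 512 + 128 + 8 + 4 + 2 in binary powers of 2.
So 2^1678 ≡ 347 · 110 · 588 · 256 · 16 · 4 ≡ 892 (mod 1679).
Since 892 ≠ 1, base 2 is a Fermat witness: 1679 is composite.

892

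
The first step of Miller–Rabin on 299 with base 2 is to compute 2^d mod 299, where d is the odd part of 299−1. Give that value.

299 − 1 = 298 = 2^1 · 149, so d = 149.
2^1 ≡ 2 (mod 299)
2^2 ≡ 2^2 = 4 ≡ 4 (mod 299)
2^4 ≡ 4^2 = 16 ≡ 16 (mod 299)
2^8 ≡ 16^2 = 256 ≡ 256 (mod 299)
2^16 ≡ 256^2 = 65536 ≡ 55 (mod 299)
2^32 ≡ 55^2 = 3025 ≡ 35 (mod 299)
2^64 ≡ 35^2 = 1225 ≡ 29 (mod 299)
2^128 ≡ 29^2 = 841 ≡ 243 (mod 299)
149 = 128 + 16 + 4 + 1 in binary powers of 2.
So 2^149 ≡ 243 · 55 · 16 · 2 ≡ 110 (mod 299).
Squaring chain: 110; never reaches −1, so base 2 is a Miller–Rabin witness that 299 is composite.

110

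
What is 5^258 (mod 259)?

5^1 ≡ 5 (mod 259)
5^2 ≡ 5^2 = 25 ≡ 25 (mod 259)
5^4 ≡ 25^2 = 625 ≡ 107 (mod 259)
5^8 ≡ 107^2 = 11449 ≡ 53 (mod 259)
5^16 ≡ 53^2 = 2809 ≡ 219 (mod 259)
5^32 ≡ 219^2 = 47961 ≡ 46 (mod 259)
5^64 ≡ 46^2 = 2116 ≡ 44 (mod 259)
5^128 ≡ 44^2 = 1936 ≡ 123 (mod 259)
5^256 ≡ 123^2 = 15129 ≡ 107 (mod 259)
258 = 256 + 2 in binary powers of 2.
So 5^258 ≡ 107 · 25 ≡ 85 (mod 259).
Since 85 ≠ 1, base 5 is a Fermat witness: 259 is composite.

85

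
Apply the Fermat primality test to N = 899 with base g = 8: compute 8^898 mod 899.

760

8^1 ≡ 8 (mod 899)
8^2 ≡ 8^2 = 64 ≡ 64 (mod 899)
8^4 ≡ 64^2 = 4096 ≡ 500 (mod 899)
8^8 ≡ 500^2 = 250000 ≡ 78 (mod 899)
8^16 ≡ 78^2 = 6084 ≡ 690 (mod 899)
8^32 ≡ 690^2 = 476100 ≡ 529 (mod 899)
8^64 ≡ 529^2 = 279841 ≡ 252 (mod 899)
8^128 ≡ 252^2 = 63504 ≡ 574 (mod 899)
8^256 ≡ 574^2 = 329476 ≡ 442 (mod 899)
8^512 ≡ 442^2 = 195364 ≡ 281 (mod 899)
898 = 512 + 256 + 128 + 2 in binary powers of 2.
So 8^898 ≡ 281 · 442 · 574 · 64 ≡ 760 (mod 899).
Since 760 ≠ 1, base 8 is a Fermat witness: 899 is composite.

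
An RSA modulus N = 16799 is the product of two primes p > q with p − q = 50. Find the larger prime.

Since p = q + 50, we have 16799 = q(q + 50), so q² + 50q − 16799 = 0.
Discriminant: 50² + 4·16799 = 2500 + 67196 = 69696; √69696 = 264.
q = (−50 + 264)/2 = 107, and p = q + 50 = 157.
Check: 107 · 157 = 16799.

157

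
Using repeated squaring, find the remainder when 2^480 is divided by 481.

248

2^1 ≡ 2 (mod 481)
2^2 ≡ 2^2 = 4 ≡ 4 (mod 481)
2^4 ≡ 4^2 = 16 ≡ 16 (mod 481)
2^8 ≡ 16^2 = 256 ≡ 256 (mod 481)
2^16 ≡ 256^2 = 65536 ≡ 120 (mod 481)
2^32 ≡ 120^2 = 14400 ≡ 451 (mod 481)
2^64 ≡ 451^2 = 203401 ≡ 419 (mod 481)
2^128 ≡ 419^2 = 175561 ≡ 477 (mod 481)
2^256 ≡ 477^2 = 227529 ≡ 16 (mod 481)
480 = 256 + 128 + 64 + 32 in binary powers of 2.
So 2^480 ≡ 16 · 477 · 419 · 451 ≡ 248 (mod 481).
Since 248 ≠ 1, base 2 is a Fermat witness: 481 is composite.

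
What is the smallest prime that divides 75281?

83

75281 is odd.
Digit sum 23, not divisible by 3.
Ends in 1: not divisible by 5.
7: 75281 = 7·10754 + 3
11: 75281 = 11·6843 + 8
13: 75281 = 13·5790 + 11
17: 75281 = 17·4428 + 5
19: 75281 = 19·3962 + 3
23: 75281 = 23·3273 + 2
29: 75281 = 29·2595 + 26
31: 75281 = 31·2428 + 13
37: 75281 = 37·2034 + 23
41: 75281 = 41·1836 + 5
43: 75281 = 43·1750 + 31
47: 75281 = 47·1601 + 34
53: 75281 = 53·1420 + 21
59: 75281 = 59·1275 + 56
61: 75281 = 61·1234 + 7
67: 75281 = 67·1123 + 40
71: 75281 = 71·1060 + 21
73: 75281 = 73·1031 + 18
79: 75281 = 79·952 + 73
83: 75281 = 83·907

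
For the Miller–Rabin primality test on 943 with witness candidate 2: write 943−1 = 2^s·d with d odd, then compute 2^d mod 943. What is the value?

121

943 − 1 = 942 = 2^1 · 471, so d = 471.
2^1 ≡ 2 (mod 943)
2^2 ≡ 2^2 = 4 ≡ 4 (mod 943)
2^4 ≡ 4^2 = 16 ≡ 16 (mod 943)
2^8 ≡ 16^2 = 256 ≡ 256 (mod 943)
2^16 ≡ 256^2 = 65536 ≡ 469 (mod 943)
2^32 ≡ 469^2 = 219961 ≡ 242 (mod 943)
2^64 ≡ 242^2 = 58564 ≡ 98 (mod 943)
2^128 ≡ 98^2 = 9604 ≡ 174 (mod 943)
2^256 ≡ 174^2 = 30276 ≡ 100 (mod 943)
471 = 256 + 128 + 64 + 16 + 4 + 2 + 1 in binary powers of 2.
So 2^471 ≡ 100 · 174 · 98 · 469 · 16 · 4 · 2 ≡ 121 (mod 943).
Squaring chain: 121; never reaches −1, so base 2 is a Miller–Rabin witness that 943 is composite.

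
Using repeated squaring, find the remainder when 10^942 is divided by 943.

10^1 ≡ 10 (mod 943)
10^2 ≡ 10^2 = 100 ≡ 100 (mod 943)
10^4 ≡ 100^2 = 10000 ≡ 570 (mod 943)
10^8 ≡ 570^2 = 324900 ≡ 508 (mod 943)
10^16 ≡ 508^2 = 258064 ≡ 625 (mod 943)
10^32 ≡ 625^2 = 390625 ≡ 223 (mod 943)
10^64 ≡ 223^2 = 49729 ≡ 693 (mod 943)
10^128 ≡ 693^2 = 480249 ≡ 262 (mod 943)
10^256 ≡ 262^2 = 68644 ≡ 748 (mod 943)
10^512 ≡ 748^2 = 559504 ≡ 305 (mod 943)
942 = 512 + 256 + 128 + 32 + 8 + 4 + 2 in binary powers of 2.
So 10^942 ≡ 305 · 748 · 262 · 223 · 508 · 570 · 100 ≡ 469 (mod 943).
Since 469 ≠ 1, base 10 is a Fermat witness: 943 is composite.

469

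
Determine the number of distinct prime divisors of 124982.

5

124982 = 2 · 62491
62491 = 11 · 5681
5681 = 13 · 437
437 = 19 · 23
124982 = 2 · 11 · 13 · 19 · 23, which has 5 distinct prime factors.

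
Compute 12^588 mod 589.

12^1 ≡ 12 (mod 589)
12^2 ≡ 12^2 = 144 ≡ 144 (mod 589)
12^4 ≡ 144^2 = 20736 ≡ 121 (mod 589)
12^8 ≡ 121^2 = 14641 ≡ 505 (mod 589)
12^16 ≡ 505^2 = 255025 ≡ 577 (mod 589)
12^32 ≡ 577^2 = 332929 ≡ 144 (mod 589)
12^64 ≡ 144^2 = 20736 ≡ 121 (mod 589)
12^128 ≡ 121^2 = 14641 ≡ 505 (mod 589)
12^256 ≡ 505^2 = 255025 ≡ 577 (mod 589)
12^512 ≡ 577^2 = 332929 ≡ 144 (mod 589)
588 = 512 + 64 + 8 + 4 in binary powers of 2.
So 12^588 ≡ 144 · 121 · 505 · 121 ≡ 39 (mod 589).
Since 39 ≠ 1, base 12 is a Fermat witness: 589 is composite.

39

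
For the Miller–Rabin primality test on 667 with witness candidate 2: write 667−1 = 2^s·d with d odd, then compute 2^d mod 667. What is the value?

330

667 − 1 = 666 = 2^1 · 333, so d = 333.
2^1 ≡ 2 (mod 667)
2^2 ≡ 2^2 = 4 ≡ 4 (mod 667)
2^4 ≡ 4^2 = 16 ≡ 16 (mod 667)
2^8 ≡ 16^2 = 256 ≡ 256 (mod 667)
2^16 ≡ 256^2 = 65536 ≡ 170 (mod 667)
2^32 ≡ 170^2 = 28900 ≡ 219 (mod 667)
2^64 ≡ 219^2 = 47961 ≡ 604 (mod 667)
2^128 ≡ 604^2 = 364816 ≡ 634 (mod 667)
2^256 ≡ 634^2 = 401956 ≡ 422 (mod 667)
333 = 256 + 64 + 8 + 4 + 1 in binary powers of 2.
So 2^333 ≡ 422 · 604 · 256 · 16 · 2 ≡ 330 (mod 667).
Squaring chain: 330; never reaches −1, so base 2 is a Miller–Rabin witness that 667 is composite.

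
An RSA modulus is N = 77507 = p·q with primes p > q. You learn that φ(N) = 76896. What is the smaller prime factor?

179

φ(n) = (p−1)(q−1) = n − (p+q) + 1, so p + q = 77507 − 76896 + 1 = 612.
p and q are the roots of t² − 612t + 77507 = 0.
Discriminant: 612² − 4·77507 = 374544 − 310028 = 64516; √64516 = 254.
q = (612 − 254)/2 = 179, p = (612 + 254)/2 = 433.
Check: 179 · 433 = 77507.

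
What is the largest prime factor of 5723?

97

5723 = 59 · 97
97 is prime.
So 5723 = 59 · 97; the largest prime factor is 97.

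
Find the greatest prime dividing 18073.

53

18073 = 11 · 1643
1643 = 31 · 53
53 is prime.
So 18073 = 11 · 31 · 53; the largest prime factor is 53.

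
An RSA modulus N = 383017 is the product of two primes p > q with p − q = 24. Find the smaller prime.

Since p = q + 24, we have 383017 = q(q + 24), so q² + 24q − 383017 = 0.
Discriminant: 24² + 4·383017 = 576 + 1532068 = 1532644; √1532644 = 1238.
q = (−24 + 1238)/2 = 607, and p = q + 24 = 631.
Check: 607 · 631 = 383017.

607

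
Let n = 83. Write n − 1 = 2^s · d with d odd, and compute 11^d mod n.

1

83 − 1 = 82 = 2^1 · 41, so d = 41.
11^1 ≡ 11 (mod 83)
11^2 ≡ 11^2 = 121 ≡ 38 (mod 83)
11^4 ≡ 38^2 = 1444 ≡ 33 (mod 83)
11^8 ≡ 33^2 = 1089 ≡ 10 (mod 83)
11^16 ≡ 10^2 = 100 ≡ 17 (mod 83)
11^32 ≡ 17^2 = 289 ≡ 40 (mod 83)
41 = 32 + 8 + 1 in binary powers of 2.
So 11^41 ≡ 40 · 10 · 11 ≡ 1 (mod 83).
Since 11^d ≡ 1 (mod 83), base 11 does not prove 83 composite.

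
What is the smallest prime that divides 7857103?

79

7857103 is odd.
Digit sum 31, not divisible by 3.
Ends in 3: not divisible by 5.
7: 7857103 = 7·1122443 + 2
11: 7857103 = 11·714282 + 1
13: 7857103 = 13·604392 + 7
17: 7857103 = 17·462182 + 9
19: 7857103 = 19·413531 + 14
23: 7857103 = 23·341613 + 4
29: 7857103 = 29·270934 + 17
31: 7857103 = 31·253454 + 29
37: 7857103 = 37·212354 + 5
41: 7857103 = 41·191636 + 27
43: 7857103 = 43·182723 + 14
47: 7857103 = 47·167172 + 19
53: 7857103 = 53·148247 + 12
59: 7857103 = 59·133171 + 14
61: 7857103 = 61·128804 + 59
67: 7857103 = 67·117270 + 13
71: 7857103 = 71·110663 + 30
73: 7857103 = 73·107631 + 40
79: 7857103 = 79·99457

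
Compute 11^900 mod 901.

259

11^1 ≡ 11 (mod 901)
11^2 ≡ 11^2 = 121 ≡ 121 (mod 901)
11^4 ≡ 121^2 = 14641 ≡ 225 (mod 901)
11^8 ≡ 225^2 = 50625 ≡ 169 (mod 901)
11^16 ≡ 169^2 = 28561 ≡ 630 (mod 901)
11^32 ≡ 630^2 = 396900 ≡ 460 (mod 901)
11^64 ≡ 460^2 = 211600 ≡ 766 (mod 901)
11^128 ≡ 766^2 = 586756 ≡ 205 (mod 901)
11^256 ≡ 205^2 = 42025 ≡ 579 (mod 901)
11^512 ≡ 579^2 = 335241 ≡ 69 (mod 901)
900 = 512 + 256 + 128 + 4 in binary powers of 2.
So 11^900 ≡ 69 · 579 · 205 · 225 ≡ 259 (mod 901).
Since 259 ≠ 1, base 11 is a Fermat witness: 901 is composite.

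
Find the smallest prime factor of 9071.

9071 is odd.
Digit sum 17, not divisible by 3.
Ends in 1: not divisible by 5.
7: 9071 = 7·1295 + 6
11: 9071 = 11·824 + 7
13: 9071 = 13·697 + 10
17: 9071 = 17·533 + 10
19: 9071 = 19·477 + 8
23: 9071 = 23·394 + 9
29: 9071 = 29·312 + 23
31: 9071 = 31·292 + 19
37: 9071 = 37·245 + 6
41: 9071 = 41·221 + 10
43: 9071 = 43·210 + 41
47: 9071 = 47·193

47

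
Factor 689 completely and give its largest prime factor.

689 = 13 · 53
53 is prime.
So 689 = 13 · 53; the largest prime factor is 53.

53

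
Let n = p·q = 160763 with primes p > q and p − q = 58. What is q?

Since p = q + 58, we have 160763 = q(q + 58), so q² + 58q − 160763 = 0.
Discriminant: 58² + 4·160763 = 3364 + 643052 = 646416; √646416 = 804.
q = (−58 + 804)/2 = 373, and p = q + 58 = 431.
Check: 373 · 431 = 160763.

373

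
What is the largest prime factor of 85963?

59

85963 = 31 · 2773
2773 = 47 · 59
59 is prime.
So 85963 = 31 · 47 · 59; the largest prime factor is 59.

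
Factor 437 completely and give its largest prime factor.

23

437 = 19 · 23
23 is prime.
So 437 = 19 · 23; the largest prime factor is 23.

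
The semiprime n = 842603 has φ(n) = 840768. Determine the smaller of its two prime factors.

907

φ(n) = (p−1)(q−1) = n − (p+q) + 1, so p + q = 842603 − 840768 + 1 = 1836.
p and q are the roots of t² − 1836t + 842603 = 0.
Discriminant: 1836² − 4·842603 = 3370896 − 3370412 = 484; √484 = 22.
q = (1836 − 22)/2 = 907, p = (1836 + 22)/2 = 929.
Check: 907 · 929 = 842603.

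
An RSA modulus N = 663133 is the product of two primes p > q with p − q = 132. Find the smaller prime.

Since p = q + 132, we have 663133 = q(q + 132), so q² + 132q − 663133 = 0.
Discriminant: 132² + 4·663133 = 17424 + 2652532 = 2669956; √2669956 = 1634.
q = (−132 + 1634)/2 = 751, and p = q + 132 = 883.
Check: 751 · 883 = 663133.

751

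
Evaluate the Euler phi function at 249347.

Factor: 249347 = 7 · 179 · 199.
φ(249347) = (7−1) · (179−1) · (199−1) = 6 · 178 · 198 = 211464.

211464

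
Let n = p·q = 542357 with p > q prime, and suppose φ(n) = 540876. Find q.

659

φ(n) = (p−1)(q−1) = n − (p+q) + 1, so p + q = 542357 − 540876 + 1 = 1482.
p and q are the roots of t² − 1482t + 542357 = 0.
Discriminant: 1482² − 4·542357 = 2196324 − 2169428 = 26896; √26896 = 164.
q = (1482 − 164)/2 = 659, p = (1482 + 164)/2 = 823.
Check: 659 · 823 = 542357.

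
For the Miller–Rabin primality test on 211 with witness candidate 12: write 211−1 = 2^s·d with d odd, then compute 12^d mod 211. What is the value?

211 − 1 = 210 = 2^1 · 105, so d = 105.
12^1 ≡ 12 (mod 211)
12^2 ≡ 12^2 = 144 ≡ 144 (mod 211)
12^4 ≡ 144^2 = 20736 ≡ 58 (mod 211)
12^8 ≡ 58^2 = 3364 ≡ 199 (mod 211)
12^16 ≡ 199^2 = 39601 ≡ 144 (mod 211)
12^32 ≡ 144^2 = 20736 ≡ 58 (mod 211)
12^64 ≡ 58^2 = 3364 ≡ 199 (mod 211)
105 = 64 + 32 + 8 + 1 in binary powers of 2.
So 12^105 ≡ 199 · 58 · 199 · 12 ≡ 210 (mod 211).
Since 12^d ≡ 210 (mod 211), base 12 does not prove 211 composite.

210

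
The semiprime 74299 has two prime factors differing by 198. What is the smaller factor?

Since p = q + 198, we have 74299 = q(q + 198), so q² + 198q − 74299 = 0.
Discriminant: 198² + 4·74299 = 39204 + 297196 = 336400; √336400 = 580.
q = (−198 + 580)/2 = 191, and p = q + 198 = 389.
Check: 191 · 389 = 74299.

191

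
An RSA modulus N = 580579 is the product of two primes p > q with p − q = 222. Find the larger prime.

881

Since p = q + 222, we have 580579 = q(q + 222), so q² + 222q − 580579 = 0.
Discriminant: 222² + 4·580579 = 49284 + 2322316 = 2371600; √2371600 = 1540.
q = (−222 + 1540)/2 = 659, and p = q + 222 = 881.
Check: 659 · 881 = 580579.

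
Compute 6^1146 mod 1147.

776

6^1 ≡ 6 (mod 1147)
6^2 ≡ 6^2 = 36 ≡ 36 (mod 1147)
6^4 ≡ 36^2 = 1296 ≡ 149 (mod 1147)
6^8 ≡ 149^2 = 22201 ≡ 408 (mod 1147)
6^16 ≡ 408^2 = 166464 ≡ 149 (mod 1147)
6^32 ≡ 149^2 = 22201 ≡ 408 (mod 1147)
6^64 ≡ 408^2 = 166464 ≡ 149 (mod 1147)
6^128 ≡ 149^2 = 22201 ≡ 408 (mod 1147)
6^256 ≡ 408^2 = 166464 ≡ 149 (mod 1147)
6^512 ≡ 149^2 = 22201 ≡ 408 (mod 1147)
6^1024 ≡ 408^2 = 166464 ≡ 149 (mod 1147)
1146 = 1024 + 64 + 32 + 16 + 8 + 2 in binary powers of 2.
So 6^1146 ≡ 149 · 149 · 408 · 149 · 408 · 36 ≡ 776 (mod 1147).
Since 776 ≠ 1, base 6 is a Fermat witness: 1147 is composite.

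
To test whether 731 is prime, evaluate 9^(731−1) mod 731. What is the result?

13

9^1 ≡ 9 (mod 731)
9^2 ≡ 9^2 = 81 ≡ 81 (mod 731)
9^4 ≡ 81^2 = 6561 ≡ 713 (mod 731)
9^8 ≡ 713^2 = 508369 ≡ 324 (mod 731)
9^16 ≡ 324^2 = 104976 ≡ 443 (mod 731)
9^32 ≡ 443^2 = 196249 ≡ 341 (mod 731)
9^64 ≡ 341^2 = 116281 ≡ 52 (mod 731)
9^128 ≡ 52^2 = 2704 ≡ 511 (mod 731)
9^256 ≡ 511^2 = 261121 ≡ 154 (mod 731)
9^512 ≡ 154^2 = 23716 ≡ 324 (mod 731)
730 = 512 + 128 + 64 + 16 + 8 + 2 in binary powers of 2.
So 9^730 ≡ 324 · 511 · 52 · 443 · 324 · 81 ≡ 13 (mod 731).
Since 13 ≠ 1, base 9 is a Fermat witness: 731 is composite.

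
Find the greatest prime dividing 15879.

15879 = 3 · 5293
5293 = 67 · 79
79 is prime.
So 15879 = 3 · 67 · 79; the largest prime factor is 79.

79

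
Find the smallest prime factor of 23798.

23798 is even: 2 divides it.

2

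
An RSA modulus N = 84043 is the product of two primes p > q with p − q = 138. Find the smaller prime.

229

Since p = q + 138, we have 84043 = q(q + 138), so q² + 138q − 84043 = 0.
Discriminant: 138² + 4·84043 = 19044 + 336172 = 355216; √355216 = 596.
q = (−138 + 596)/2 = 229, and p = q + 138 = 367.
Check: 229 · 367 = 84043.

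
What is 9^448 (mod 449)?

1

9^1 ≡ 9 (mod 449)
9^2 ≡ 9^2 = 81 ≡ 81 (mod 449)
9^4 ≡ 81^2 = 6561 ≡ 275 (mod 449)
9^8 ≡ 275^2 = 75625 ≡ 193 (mod 449)
9^16 ≡ 193^2 = 37249 ≡ 431 (mod 449)
9^32 ≡ 431^2 = 185761 ≡ 324 (mod 449)
9^64 ≡ 324^2 = 104976 ≡ 359 (mod 449)
9^128 ≡ 359^2 = 128881 ≡ 18 (mod 449)
9^256 ≡ 18^2 = 324 ≡ 324 (mod 449)
448 = 256 + 128 + 64 in binary powers of 2.
So 9^448 ≡ 324 · 18 · 359 ≡ 1 (mod 449).
Since the result is 1, base 9 gives no evidence that 449 is composite.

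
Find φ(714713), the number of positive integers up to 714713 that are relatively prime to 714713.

690768

Factor: 714713 = 79 · 83 · 109.
φ(714713) = (79−1) · (83−1) · (109−1) = 78 · 82 · 108 = 690768.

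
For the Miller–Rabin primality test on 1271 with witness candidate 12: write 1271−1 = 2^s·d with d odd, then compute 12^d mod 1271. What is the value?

1080

1271 − 1 = 1270 = 2^1 · 635, so d = 635.
12^1 ≡ 12 (mod 1271)
12^2 ≡ 12^2 = 144 ≡ 144 (mod 1271)
12^4 ≡ 144^2 = 20736 ≡ 400 (mod 1271)
12^8 ≡ 400^2 = 160000 ≡ 1125 (mod 1271)
12^16 ≡ 1125^2 = 1265625 ≡ 980 (mod 1271)
12^32 ≡ 980^2 = 960400 ≡ 795 (mod 1271)
12^64 ≡ 795^2 = 632025 ≡ 338 (mod 1271)
12^128 ≡ 338^2 = 114244 ≡ 1125 (mod 1271)
12^256 ≡ 1125^2 = 1265625 ≡ 980 (mod 1271)
12^512 ≡ 980^2 = 960400 ≡ 795 (mod 1271)
635 = 512 + 64 + 32 + 16 + 8 + 2 + 1 in binary powers of 2.
So 12^635 ≡ 795 · 338 · 795 · 980 · 1125 · 144 · 12 ≡ 1080 (mod 1271).
Squaring chain: 1080; never reaches −1, so base 12 is a Miller–Rabin witness that 1271 is composite.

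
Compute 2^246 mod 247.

2^1 ≡ 2 (mod 247)
2^2 ≡ 2^2 = 4 ≡ 4 (mod 247)
2^4 ≡ 4^2 = 16 ≡ 16 (mod 247)
2^8 ≡ 16^2 = 256 ≡ 9 (mod 247)
2^16 ≡ 9^2 = 81 ≡ 81 (mod 247)
2^32 ≡ 81^2 = 6561 ≡ 139 (mod 247)
2^64 ≡ 139^2 = 19321 ≡ 55 (mod 247)
2^128 ≡ 55^2 = 3025 ≡ 61 (mod 247)
246 = 128 + 64 + 32 + 16 + 4 + 2 in binary powers of 2.
So 2^246 ≡ 61 · 55 · 139 · 81 · 16 · 4 ≡ 220 (mod 247).
Since 220 ≠ 1, base 2 is a Fermat witness: 247 is composite.

220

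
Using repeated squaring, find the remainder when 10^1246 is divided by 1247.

10^1 ≡ 10 (mod 1247)
10^2 ≡ 10^2 = 100 ≡ 100 (mod 1247)
10^4 ≡ 100^2 = 10000 ≡ 24 (mod 1247)
10^8 ≡ 24^2 = 576 ≡ 576 (mod 1247)
10^16 ≡ 576^2 = 331776 ≡ 74 (mod 1247)
10^32 ≡ 74^2 = 5476 ≡ 488 (mod 1247)
10^64 ≡ 488^2 = 238144 ≡ 1214 (mod 1247)
10^128 ≡ 1214^2 = 1473796 ≡ 1089 (mod 1247)
10^256 ≡ 1089^2 = 1185921 ≡ 24 (mod 1247)
10^512 ≡ 24^2 = 576 ≡ 576 (mod 1247)
10^1024 ≡ 576^2 = 331776 ≡ 74 (mod 1247)
1246 = 1024 + 128 + 64 + 16 + 8 + 4 + 2 in binary powers of 2.
So 10^1246 ≡ 74 · 1089 · 1214 · 74 · 576 · 24 · 100 ≡ 608 (mod 1247).
Since 608 ≠ 1, base 10 is a Fermat witness: 1247 is composite.

608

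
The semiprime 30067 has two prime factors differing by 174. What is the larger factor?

281

Since p = q + 174, we have 30067 = q(q + 174), so q² + 174q − 30067 = 0.
Discriminant: 174² + 4·30067 = 30276 + 120268 = 150544; √150544 = 388.
q = (−174 + 388)/2 = 107, and p = q + 174 = 281.
Check: 107 · 281 = 30067.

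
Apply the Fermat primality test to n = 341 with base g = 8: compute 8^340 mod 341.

1

8^1 ≡ 8 (mod 341)
8^2 ≡ 8^2 = 64 ≡ 64 (mod 341)
8^4 ≡ 64^2 = 4096 ≡ 4 (mod 341)
8^8 ≡ 4^2 = 16 ≡ 16 (mod 341)
8^16 ≡ 16^2 = 256 ≡ 256 (mod 341)
8^32 ≡ 256^2 = 65536 ≡ 64 (mod 341)
8^64 ≡ 64^2 = 4096 ≡ 4 (mod 341)
8^128 ≡ 4^2 = 16 ≡ 16 (mod 341)
8^256 ≡ 16^2 = 256 ≡ 256 (mod 341)
340 = 256 + 64 + 16 + 4 in binary powers of 2.
So 8^340 ≡ 256 · 4 · 256 · 4 ≡ 1 (mod 341).
Since the result is 1, base 8 gives no evidence that 341 is composite.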